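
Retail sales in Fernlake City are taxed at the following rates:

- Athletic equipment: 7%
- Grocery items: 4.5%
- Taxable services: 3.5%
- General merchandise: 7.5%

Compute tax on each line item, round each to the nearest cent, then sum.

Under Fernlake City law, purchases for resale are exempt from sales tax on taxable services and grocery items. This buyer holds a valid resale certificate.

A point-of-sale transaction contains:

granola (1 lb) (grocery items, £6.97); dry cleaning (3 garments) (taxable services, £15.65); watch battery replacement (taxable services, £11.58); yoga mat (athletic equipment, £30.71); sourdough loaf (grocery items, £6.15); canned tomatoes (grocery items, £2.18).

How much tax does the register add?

£2.15

Granola (1 lb) £6.97: grocery items, buyer-exempt → 0% → £0.00
Dry cleaning (3 garments) £15.65: taxable services, buyer-exempt → 0% → £0.00
Watch battery replacement £11.58: taxable services, buyer-exempt → 0% → £0.00
Yoga mat £30.71: athletic equipment → 7% → £2.15
Sourdough loaf £6.15: grocery items, buyer-exempt → 0% → £0.00
Canned tomatoes £2.18: grocery items, buyer-exempt → 0% → £0.00
Total tax = £2.15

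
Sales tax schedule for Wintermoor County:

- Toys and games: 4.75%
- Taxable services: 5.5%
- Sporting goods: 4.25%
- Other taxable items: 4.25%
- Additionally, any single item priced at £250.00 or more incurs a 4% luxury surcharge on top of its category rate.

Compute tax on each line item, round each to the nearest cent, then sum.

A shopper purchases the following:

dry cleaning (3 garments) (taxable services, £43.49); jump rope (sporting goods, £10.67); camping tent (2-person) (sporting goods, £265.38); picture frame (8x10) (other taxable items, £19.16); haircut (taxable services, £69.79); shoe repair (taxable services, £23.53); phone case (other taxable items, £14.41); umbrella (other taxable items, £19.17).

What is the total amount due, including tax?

£497.69

Dry cleaning (3 garments) £43.49: taxable services → 5.5% → £2.39
Jump rope £10.67: sporting goods → 4.25% → £0.45
Camping tent (2-person) £265.38: sporting goods → 4.25% + 4% surcharge = 8.25% → £21.89
Picture frame (8x10) £19.16: other taxable items → 4.25% → £0.81
Haircut £69.79: taxable services → 5.5% → £3.84
Shoe repair £23.53: taxable services → 5.5% → £1.29
Phone case £14.41: other taxable items → 4.25% → £0.61
Umbrella £19.17: other taxable items → 4.25% → £0.81
Subtotal = £465.60; tax = £32.09; total due = £497.69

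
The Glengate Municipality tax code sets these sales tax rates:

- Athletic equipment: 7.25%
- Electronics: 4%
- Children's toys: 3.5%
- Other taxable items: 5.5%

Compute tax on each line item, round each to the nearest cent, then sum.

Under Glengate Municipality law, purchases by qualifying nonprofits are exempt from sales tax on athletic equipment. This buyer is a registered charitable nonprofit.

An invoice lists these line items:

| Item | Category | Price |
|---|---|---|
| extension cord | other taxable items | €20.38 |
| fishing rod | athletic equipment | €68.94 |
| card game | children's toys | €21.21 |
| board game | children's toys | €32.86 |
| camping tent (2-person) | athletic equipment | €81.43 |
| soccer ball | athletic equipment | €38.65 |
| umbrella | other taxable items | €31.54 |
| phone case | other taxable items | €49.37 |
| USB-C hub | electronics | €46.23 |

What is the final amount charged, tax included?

Extension cord €20.38: other taxable items → 5.5% → €1.12
Fishing rod €68.94: athletic equipment, buyer-exempt → 0% → €0.00
Card game €21.21: children's toys → 3.5% → €0.74
Board game €32.86: children's toys → 3.5% → €1.15
Camping tent (2-person) €81.43: athletic equipment, buyer-exempt → 0% → €0.00
Soccer ball €38.65: athletic equipment, buyer-exempt → 0% → €0.00
Umbrella €31.54: other taxable items → 5.5% → €1.73
Phone case €49.37: other taxable items → 5.5% → €2.72
USB-C hub €46.23: electronics → 4% → €1.85
Subtotal = €390.61; tax = €9.31; total due = €399.92

€399.92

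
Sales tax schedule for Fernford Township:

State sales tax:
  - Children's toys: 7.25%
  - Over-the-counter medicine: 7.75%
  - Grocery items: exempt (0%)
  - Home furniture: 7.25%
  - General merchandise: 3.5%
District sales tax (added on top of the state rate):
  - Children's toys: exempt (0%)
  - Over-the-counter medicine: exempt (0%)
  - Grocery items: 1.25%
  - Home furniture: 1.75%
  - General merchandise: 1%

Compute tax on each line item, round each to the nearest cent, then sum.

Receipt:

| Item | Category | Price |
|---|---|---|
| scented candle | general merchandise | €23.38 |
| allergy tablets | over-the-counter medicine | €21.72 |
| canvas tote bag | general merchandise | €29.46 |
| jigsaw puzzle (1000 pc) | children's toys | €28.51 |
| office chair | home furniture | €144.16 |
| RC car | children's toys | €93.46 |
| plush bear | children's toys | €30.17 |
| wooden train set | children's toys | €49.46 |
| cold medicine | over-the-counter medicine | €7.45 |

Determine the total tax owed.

Scented candle €23.38: general merchandise → 3.5% + 1% district = 4.5% → €1.05
Allergy tablets €21.72: over-the-counter medicine → 7.75% + 0% district = 7.75% → €1.68
Canvas tote bag €29.46: general merchandise → 3.5% + 1% district = 4.5% → €1.33
Jigsaw puzzle (1000 pc) €28.51: children's toys → 7.25% + 0% district = 7.25% → €2.07
Office chair €144.16: home furniture → 7.25% + 1.75% district = 9% → €12.97
RC car €93.46: children's toys → 7.25% + 0% district = 7.25% → €6.78
Plush bear €30.17: children's toys → 7.25% + 0% district = 7.25% → €2.19
Wooden train set €49.46: children's toys → 7.25% + 0% district = 7.25% → €3.59
Cold medicine €7.45: over-the-counter medicine → 7.75% + 0% district = 7.75% → €0.58
Total tax = €1.05 + €1.68 + €1.33 + €2.07 + €12.97 + €6.78 + €2.19 + €3.59 + €0.58 = €32.24

€32.24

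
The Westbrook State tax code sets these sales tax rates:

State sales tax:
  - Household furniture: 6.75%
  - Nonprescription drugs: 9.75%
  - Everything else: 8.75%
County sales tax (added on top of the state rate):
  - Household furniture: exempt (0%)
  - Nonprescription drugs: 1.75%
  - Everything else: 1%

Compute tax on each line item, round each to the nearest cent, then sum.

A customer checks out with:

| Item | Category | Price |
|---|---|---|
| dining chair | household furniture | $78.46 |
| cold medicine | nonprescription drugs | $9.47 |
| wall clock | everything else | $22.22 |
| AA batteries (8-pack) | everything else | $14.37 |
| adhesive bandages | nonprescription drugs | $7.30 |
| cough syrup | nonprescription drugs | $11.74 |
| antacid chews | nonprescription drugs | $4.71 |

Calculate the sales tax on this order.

Dining chair $78.46: household furniture → 6.75% + 0% county = 6.75% → $5.30
Cold medicine $9.47: nonprescription drugs → 9.75% + 1.75% county = 11.5% → $1.09
Wall clock $22.22: everything else → 8.75% + 1% county = 9.75% → $2.17
AA batteries (8-pack) $14.37: everything else → 8.75% + 1% county = 9.75% → $1.40
Adhesive bandages $7.30: nonprescription drugs → 9.75% + 1.75% county = 11.5% → $0.84
Cough syrup $11.74: nonprescription drugs → 9.75% + 1.75% county = 11.5% → $1.35
Antacid chews $4.71: nonprescription drugs → 9.75% + 1.75% county = 11.5% → $0.54
Total tax = $5.30 + $1.09 + $2.17 + $1.40 + $0.84 + $1.35 + $0.54 = $12.69

$12.69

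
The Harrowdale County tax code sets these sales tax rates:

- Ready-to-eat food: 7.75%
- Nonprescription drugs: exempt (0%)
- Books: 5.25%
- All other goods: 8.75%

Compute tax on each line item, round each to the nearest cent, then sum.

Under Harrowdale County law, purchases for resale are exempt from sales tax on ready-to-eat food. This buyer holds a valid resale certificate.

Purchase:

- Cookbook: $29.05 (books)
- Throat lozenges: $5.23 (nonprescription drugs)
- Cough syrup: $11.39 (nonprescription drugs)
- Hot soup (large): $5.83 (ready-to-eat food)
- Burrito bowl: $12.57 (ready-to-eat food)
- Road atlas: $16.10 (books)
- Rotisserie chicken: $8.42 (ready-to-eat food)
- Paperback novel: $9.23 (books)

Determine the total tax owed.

Cookbook $29.05: books → 5.25% → $1.53
Throat lozenges $5.23: nonprescription drugs → 0% → $0.00
Cough syrup $11.39: nonprescription drugs → 0% → $0.00
Hot soup (large) $5.83: ready-to-eat food, buyer-exempt → 0% → $0.00
Burrito bowl $12.57: ready-to-eat food, buyer-exempt → 0% → $0.00
Road atlas $16.10: books → 5.25% → $0.85
Rotisserie chicken $8.42: ready-to-eat food, buyer-exempt → 0% → $0.00
Paperback novel $9.23: books → 5.25% → $0.48
Total tax = $1.53 + $0.85 + $0.48 = $2.86

$2.86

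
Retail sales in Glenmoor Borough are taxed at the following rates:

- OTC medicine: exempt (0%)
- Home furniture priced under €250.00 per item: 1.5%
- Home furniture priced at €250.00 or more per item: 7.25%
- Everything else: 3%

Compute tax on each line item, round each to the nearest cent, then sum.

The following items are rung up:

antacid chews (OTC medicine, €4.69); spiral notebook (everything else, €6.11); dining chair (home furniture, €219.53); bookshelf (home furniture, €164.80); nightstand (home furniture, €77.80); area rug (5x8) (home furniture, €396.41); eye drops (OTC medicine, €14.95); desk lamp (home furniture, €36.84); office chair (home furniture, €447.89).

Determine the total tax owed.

€68.87

Antacid chews €4.69: OTC medicine → 0% → €0.00
Spiral notebook €6.11: everything else → 3% → €0.18
Dining chair €219.53: home furniture, under €250.00 → 1.5% → €3.29
Bookshelf €164.80: home furniture, under €250.00 → 1.5% → €2.47
Nightstand €77.80: home furniture, under €250.00 → 1.5% → €1.17
Area rug (5x8) €396.41: home furniture, €250.00 or more → 7.25% → €28.74
Eye drops €14.95: OTC medicine → 0% → €0.00
Desk lamp €36.84: home furniture, under €250.00 → 1.5% → €0.55
Office chair €447.89: home furniture, €250.00 or more → 7.25% → €32.47
Total tax = €0.18 + €3.29 + €2.47 + €1.17 + €28.74 + €0.55 + €32.47 = €68.87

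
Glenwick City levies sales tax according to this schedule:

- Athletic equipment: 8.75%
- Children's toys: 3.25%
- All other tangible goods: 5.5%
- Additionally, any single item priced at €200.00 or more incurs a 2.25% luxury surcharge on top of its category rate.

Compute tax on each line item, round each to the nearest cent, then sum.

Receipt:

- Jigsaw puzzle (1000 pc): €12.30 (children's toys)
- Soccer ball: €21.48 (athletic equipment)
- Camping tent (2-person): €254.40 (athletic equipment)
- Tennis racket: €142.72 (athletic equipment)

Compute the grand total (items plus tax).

Jigsaw puzzle (1000 pc) €12.30: children's toys → 3.25% → €0.40
Soccer ball €21.48: athletic equipment → 8.75% → €1.88
Camping tent (2-person) €254.40: athletic equipment → 8.75% + 2.25% surcharge = 11% → €27.98
Tennis racket €142.72: athletic equipment → 8.75% → €12.49
Subtotal = €430.90; tax = €42.75; total due = €473.65

€473.65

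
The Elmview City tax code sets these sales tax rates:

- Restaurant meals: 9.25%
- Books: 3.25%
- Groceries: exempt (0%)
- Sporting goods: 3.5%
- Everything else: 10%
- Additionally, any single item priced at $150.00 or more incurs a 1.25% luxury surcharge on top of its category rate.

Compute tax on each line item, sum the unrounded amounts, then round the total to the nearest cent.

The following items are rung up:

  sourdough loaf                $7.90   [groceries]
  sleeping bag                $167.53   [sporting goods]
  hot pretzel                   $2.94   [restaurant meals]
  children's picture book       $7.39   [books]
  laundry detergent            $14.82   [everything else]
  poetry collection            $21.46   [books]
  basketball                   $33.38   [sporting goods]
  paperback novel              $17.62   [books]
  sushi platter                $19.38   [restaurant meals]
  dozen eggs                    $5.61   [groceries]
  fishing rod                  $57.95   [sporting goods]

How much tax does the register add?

Sourdough loaf $7.90: groceries → 0% → $0.00
Sleeping bag $167.53: sporting goods → 3.5% + 1.25% surcharge = 4.75% → $7.957675
Hot pretzel $2.94: restaurant meals → 9.25% → $0.27195
Children's picture book $7.39: books → 3.25% → $0.240175
Laundry detergent $14.82: everything else → 10% → $1.482
Poetry collection $21.46: books → 3.25% → $0.69745
Basketball $33.38: sporting goods → 3.5% → $1.1683
Paperback novel $17.62: books → 3.25% → $0.57265
Sushi platter $19.38: restaurant meals → 9.25% → $1.79265
Dozen eggs $5.61: groceries → 0% → $0.00
Fishing rod $57.95: sporting goods → 3.5% → $2.02825
Unrounded tax sum = $16.2111 → $16.21

$16.21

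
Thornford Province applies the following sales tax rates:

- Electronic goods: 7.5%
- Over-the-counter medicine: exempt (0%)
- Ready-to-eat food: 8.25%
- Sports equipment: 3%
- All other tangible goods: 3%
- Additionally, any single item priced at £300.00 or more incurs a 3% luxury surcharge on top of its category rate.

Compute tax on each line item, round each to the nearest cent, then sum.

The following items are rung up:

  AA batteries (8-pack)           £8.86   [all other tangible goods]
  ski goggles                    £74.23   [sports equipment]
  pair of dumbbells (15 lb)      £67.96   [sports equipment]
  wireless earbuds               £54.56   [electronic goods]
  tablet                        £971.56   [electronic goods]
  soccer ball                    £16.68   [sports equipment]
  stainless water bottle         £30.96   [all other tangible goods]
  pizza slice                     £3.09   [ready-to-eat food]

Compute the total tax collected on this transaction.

AA batteries (8-pack) £8.86: all other tangible goods → 3% → £0.27
Ski goggles £74.23: sports equipment → 3% → £2.23
Pair of dumbbells (15 lb) £67.96: sports equipment → 3% → £2.04
Wireless earbuds £54.56: electronic goods → 7.5% → £4.09
Tablet £971.56: electronic goods → 7.5% + 3% surcharge = 10.5% → £102.01
Soccer ball £16.68: sports equipment → 3% → £0.50
Stainless water bottle £30.96: all other tangible goods → 3% → £0.93
Pizza slice £3.09: ready-to-eat food → 8.25% → £0.25
Total tax = £0.27 + £2.23 + £2.04 + £4.09 + £102.01 + £0.50 + £0.93 + £0.25 = £112.32

£112.32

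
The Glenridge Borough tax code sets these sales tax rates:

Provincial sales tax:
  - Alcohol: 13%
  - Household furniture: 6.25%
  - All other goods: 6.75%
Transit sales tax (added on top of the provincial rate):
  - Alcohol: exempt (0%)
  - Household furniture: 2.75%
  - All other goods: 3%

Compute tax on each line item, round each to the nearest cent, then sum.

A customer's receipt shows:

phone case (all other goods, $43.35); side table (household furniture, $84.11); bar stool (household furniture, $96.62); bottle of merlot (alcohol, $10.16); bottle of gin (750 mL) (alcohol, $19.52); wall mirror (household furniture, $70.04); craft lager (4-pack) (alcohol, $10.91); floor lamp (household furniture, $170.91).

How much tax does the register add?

Phone case $43.35: all other goods → 6.75% + 3% transit = 9.75% → $4.23
Side table $84.11: household furniture → 6.25% + 2.75% transit = 9% → $7.57
Bar stool $96.62: household furniture → 6.25% + 2.75% transit = 9% → $8.70
Bottle of merlot $10.16: alcohol → 13% + 0% transit = 13% → $1.32
Bottle of gin (750 mL) $19.52: alcohol → 13% + 0% transit = 13% → $2.54
Wall mirror $70.04: household furniture → 6.25% + 2.75% transit = 9% → $6.30
Craft lager (4-pack) $10.91: alcohol → 13% + 0% transit = 13% → $1.42
Floor lamp $170.91: household furniture → 6.25% + 2.75% transit = 9% → $15.38
Total tax = $4.23 + $7.57 + $8.70 + $1.32 + $2.54 + $6.30 + $1.42 + $15.38 = $47.46

$47.46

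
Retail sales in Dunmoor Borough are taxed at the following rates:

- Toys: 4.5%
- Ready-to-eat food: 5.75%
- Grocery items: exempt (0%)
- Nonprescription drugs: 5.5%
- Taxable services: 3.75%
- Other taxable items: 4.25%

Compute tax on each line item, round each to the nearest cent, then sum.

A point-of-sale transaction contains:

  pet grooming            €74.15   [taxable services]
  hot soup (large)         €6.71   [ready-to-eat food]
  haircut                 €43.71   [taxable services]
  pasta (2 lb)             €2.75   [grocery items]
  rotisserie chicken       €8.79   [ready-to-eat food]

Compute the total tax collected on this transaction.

€5.32

Pet grooming €74.15: taxable services → 3.75% → €2.78
Hot soup (large) €6.71: ready-to-eat food → 5.75% → €0.39
Haircut €43.71: taxable services → 3.75% → €1.64
Pasta (2 lb) €2.75: grocery items → 0% → €0.00
Rotisserie chicken €8.79: ready-to-eat food → 5.75% → €0.51
Total tax = €2.78 + €0.39 + €1.64 + €0.51 = €5.32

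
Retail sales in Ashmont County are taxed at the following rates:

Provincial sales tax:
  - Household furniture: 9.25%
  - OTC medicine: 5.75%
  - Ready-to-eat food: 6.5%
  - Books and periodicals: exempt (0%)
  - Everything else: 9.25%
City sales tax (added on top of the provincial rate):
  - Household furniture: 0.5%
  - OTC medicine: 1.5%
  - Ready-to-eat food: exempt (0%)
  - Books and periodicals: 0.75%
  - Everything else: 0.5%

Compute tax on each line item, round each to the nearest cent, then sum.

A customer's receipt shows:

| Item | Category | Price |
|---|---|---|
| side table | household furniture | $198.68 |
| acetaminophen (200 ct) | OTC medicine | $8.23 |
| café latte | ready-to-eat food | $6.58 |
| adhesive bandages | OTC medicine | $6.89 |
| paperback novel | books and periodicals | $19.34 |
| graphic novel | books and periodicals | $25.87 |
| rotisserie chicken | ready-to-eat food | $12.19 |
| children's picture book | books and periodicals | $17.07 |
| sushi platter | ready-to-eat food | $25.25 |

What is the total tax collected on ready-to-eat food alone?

Café latte $6.58: ready-to-eat food → 6.5% + 0% city = 6.5% → $0.43
Rotisserie chicken $12.19: ready-to-eat food → 6.5% + 0% city = 6.5% → $0.79
Sushi platter $25.25: ready-to-eat food → 6.5% + 0% city = 6.5% → $1.64
Tax on ready-to-eat food = $0.43 + $0.79 + $1.64 = $2.86

$2.86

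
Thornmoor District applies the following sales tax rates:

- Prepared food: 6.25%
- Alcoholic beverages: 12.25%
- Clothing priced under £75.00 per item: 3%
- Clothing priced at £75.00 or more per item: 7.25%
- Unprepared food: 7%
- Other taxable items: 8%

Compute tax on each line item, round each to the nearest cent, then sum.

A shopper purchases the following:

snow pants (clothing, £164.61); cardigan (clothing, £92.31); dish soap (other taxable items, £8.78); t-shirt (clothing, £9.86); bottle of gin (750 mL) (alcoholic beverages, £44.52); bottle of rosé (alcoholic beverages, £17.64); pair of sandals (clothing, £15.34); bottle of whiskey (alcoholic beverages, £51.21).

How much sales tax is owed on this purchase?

£33.96

Snow pants £164.61: clothing, £75.00 or more → 7.25% → £11.93
Cardigan £92.31: clothing, £75.00 or more → 7.25% → £6.69
Dish soap £8.78: other taxable items → 8% → £0.70
T-shirt £9.86: clothing, under £75.00 → 3% → £0.30
Bottle of gin (750 mL) £44.52: alcoholic beverages → 12.25% → £5.45
Bottle of rosé £17.64: alcoholic beverages → 12.25% → £2.16
Pair of sandals £15.34: clothing, under £75.00 → 3% → £0.46
Bottle of whiskey £51.21: alcoholic beverages → 12.25% → £6.27
Total tax = £11.93 + £6.69 + £0.70 + £0.30 + £5.45 + £2.16 + £0.46 + £6.27 = £33.96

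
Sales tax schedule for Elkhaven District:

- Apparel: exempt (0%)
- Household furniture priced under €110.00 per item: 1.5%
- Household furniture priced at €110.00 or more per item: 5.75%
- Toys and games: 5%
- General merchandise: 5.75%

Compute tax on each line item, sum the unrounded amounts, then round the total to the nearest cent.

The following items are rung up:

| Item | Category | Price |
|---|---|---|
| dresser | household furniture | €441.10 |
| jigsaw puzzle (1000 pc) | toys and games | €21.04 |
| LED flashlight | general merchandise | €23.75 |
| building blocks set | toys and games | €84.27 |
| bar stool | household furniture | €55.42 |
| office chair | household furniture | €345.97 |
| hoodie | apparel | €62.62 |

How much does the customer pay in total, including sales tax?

Dresser €441.10: household furniture, €110.00 or more → 5.75% → €25.36325
Jigsaw puzzle (1000 pc) €21.04: toys and games → 5% → €1.052
LED flashlight €23.75: general merchandise → 5.75% → €1.365625
Building blocks set €84.27: toys and games → 5% → €4.2135
Bar stool €55.42: household furniture, under €110.00 → 1.5% → €0.8313
Office chair €345.97: household furniture, €110.00 or more → 5.75% → €19.893275
Hoodie €62.62: apparel → 0% → €0.00
Subtotal = €1034.17; unrounded tax = €52.71895 → €52.72; total due = €1086.89

€1086.89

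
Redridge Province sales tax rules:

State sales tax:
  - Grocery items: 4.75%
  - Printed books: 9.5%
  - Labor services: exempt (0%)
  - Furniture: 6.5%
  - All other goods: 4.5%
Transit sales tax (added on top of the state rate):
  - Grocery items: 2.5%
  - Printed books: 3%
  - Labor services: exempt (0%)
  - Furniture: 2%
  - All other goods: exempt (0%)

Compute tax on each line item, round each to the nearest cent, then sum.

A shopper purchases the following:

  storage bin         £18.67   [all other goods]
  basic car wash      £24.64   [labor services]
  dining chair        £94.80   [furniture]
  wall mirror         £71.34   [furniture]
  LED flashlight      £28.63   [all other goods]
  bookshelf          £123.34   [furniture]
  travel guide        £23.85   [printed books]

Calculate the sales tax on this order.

£29.71

Storage bin £18.67: all other goods → 4.5% + 0% transit = 4.5% → £0.84
Basic car wash £24.64: labor services → 0% + 0% transit = 0% → £0.00
Dining chair £94.80: furniture → 6.5% + 2% transit = 8.5% → £8.06
Wall mirror £71.34: furniture → 6.5% + 2% transit = 8.5% → £6.06
LED flashlight £28.63: all other goods → 4.5% + 0% transit = 4.5% → £1.29
Bookshelf £123.34: furniture → 6.5% + 2% transit = 8.5% → £10.48
Travel guide £23.85: printed books → 9.5% + 3% transit = 12.5% → £2.98
Total tax = £0.84 + £8.06 + £6.06 + £1.29 + £10.48 + £2.98 = £29.71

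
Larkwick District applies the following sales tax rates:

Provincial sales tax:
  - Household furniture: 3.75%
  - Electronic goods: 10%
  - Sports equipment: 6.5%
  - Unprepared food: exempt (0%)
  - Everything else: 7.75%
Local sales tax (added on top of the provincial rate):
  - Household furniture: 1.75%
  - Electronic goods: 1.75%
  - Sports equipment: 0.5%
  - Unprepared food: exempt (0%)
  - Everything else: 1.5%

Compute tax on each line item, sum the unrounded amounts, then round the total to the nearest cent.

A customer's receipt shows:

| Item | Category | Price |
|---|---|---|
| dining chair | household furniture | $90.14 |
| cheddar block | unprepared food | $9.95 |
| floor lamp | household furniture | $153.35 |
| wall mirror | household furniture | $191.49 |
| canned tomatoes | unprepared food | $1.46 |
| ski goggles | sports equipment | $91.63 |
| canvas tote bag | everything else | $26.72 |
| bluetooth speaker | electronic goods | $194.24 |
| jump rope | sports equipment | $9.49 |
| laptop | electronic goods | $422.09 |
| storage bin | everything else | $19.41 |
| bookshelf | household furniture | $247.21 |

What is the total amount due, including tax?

Dining chair $90.14: household furniture → 3.75% + 1.75% local = 5.5% → $4.9577
Cheddar block $9.95: unprepared food → 0% + 0% local = 0% → $0.00
Floor lamp $153.35: household furniture → 3.75% + 1.75% local = 5.5% → $8.43425
Wall mirror $191.49: household furniture → 3.75% + 1.75% local = 5.5% → $10.53195
Canned tomatoes $1.46: unprepared food → 0% + 0% local = 0% → $0.00
Ski goggles $91.63: sports equipment → 6.5% + 0.5% local = 7% → $6.4141
Canvas tote bag $26.72: everything else → 7.75% + 1.5% local = 9.25% → $2.4716
Bluetooth speaker $194.24: electronic goods → 10% + 1.75% local = 11.75% → $22.8232
Jump rope $9.49: sports equipment → 6.5% + 0.5% local = 7% → $0.6643
Laptop $422.09: electronic goods → 10% + 1.75% local = 11.75% → $49.595575
Storage bin $19.41: everything else → 7.75% + 1.5% local = 9.25% → $1.795425
Bookshelf $247.21: household furniture → 3.75% + 1.75% local = 5.5% → $13.59655
Subtotal = $1457.18; unrounded tax = $121.28465 → $121.28; total due = $1578.46

$1578.46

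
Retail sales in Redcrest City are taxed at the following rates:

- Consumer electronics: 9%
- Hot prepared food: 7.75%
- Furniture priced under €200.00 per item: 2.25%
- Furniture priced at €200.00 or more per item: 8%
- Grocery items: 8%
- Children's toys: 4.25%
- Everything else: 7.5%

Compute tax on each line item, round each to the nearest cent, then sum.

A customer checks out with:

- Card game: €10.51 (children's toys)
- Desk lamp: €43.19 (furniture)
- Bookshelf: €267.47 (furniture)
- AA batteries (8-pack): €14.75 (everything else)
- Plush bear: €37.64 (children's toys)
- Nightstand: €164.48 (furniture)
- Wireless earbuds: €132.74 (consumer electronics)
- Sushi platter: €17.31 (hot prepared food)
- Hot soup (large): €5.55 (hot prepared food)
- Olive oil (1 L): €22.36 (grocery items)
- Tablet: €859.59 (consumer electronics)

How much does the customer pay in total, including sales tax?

Card game €10.51: children's toys → 4.25% → €0.45
Desk lamp €43.19: furniture, under €200.00 → 2.25% → €0.97
Bookshelf €267.47: furniture, €200.00 or more → 8% → €21.40
AA batteries (8-pack) €14.75: everything else → 7.5% → €1.11
Plush bear €37.64: children's toys → 4.25% → €1.60
Nightstand €164.48: furniture, under €200.00 → 2.25% → €3.70
Wireless earbuds €132.74: consumer electronics → 9% → €11.95
Sushi platter €17.31: hot prepared food → 7.75% → €1.34
Hot soup (large) €5.55: hot prepared food → 7.75% → €0.43
Olive oil (1 L) €22.36: grocery items → 8% → €1.79
Tablet €859.59: consumer electronics → 9% → €77.36
Subtotal = €1575.59; tax = €122.10; total due = €1697.69

€1697.69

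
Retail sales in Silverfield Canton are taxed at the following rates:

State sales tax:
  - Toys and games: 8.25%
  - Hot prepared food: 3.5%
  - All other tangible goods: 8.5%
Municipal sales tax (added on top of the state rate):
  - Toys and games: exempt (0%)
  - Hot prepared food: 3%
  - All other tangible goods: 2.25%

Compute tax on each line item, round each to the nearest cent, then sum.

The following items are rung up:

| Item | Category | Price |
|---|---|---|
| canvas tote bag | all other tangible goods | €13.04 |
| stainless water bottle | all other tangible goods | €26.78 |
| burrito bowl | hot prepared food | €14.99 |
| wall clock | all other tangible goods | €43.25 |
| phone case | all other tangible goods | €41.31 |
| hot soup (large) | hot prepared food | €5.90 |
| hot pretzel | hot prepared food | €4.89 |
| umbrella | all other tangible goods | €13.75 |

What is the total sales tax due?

€16.52

Canvas tote bag €13.04: all other tangible goods → 8.5% + 2.25% municipal = 10.75% → €1.40
Stainless water bottle €26.78: all other tangible goods → 8.5% + 2.25% municipal = 10.75% → €2.88
Burrito bowl €14.99: hot prepared food → 3.5% + 3% municipal = 6.5% → €0.97
Wall clock €43.25: all other tangible goods → 8.5% + 2.25% municipal = 10.75% → €4.65
Phone case €41.31: all other tangible goods → 8.5% + 2.25% municipal = 10.75% → €4.44
Hot soup (large) €5.90: hot prepared food → 3.5% + 3% municipal = 6.5% → €0.38
Hot pretzel €4.89: hot prepared food → 3.5% + 3% municipal = 6.5% → €0.32
Umbrella €13.75: all other tangible goods → 8.5% + 2.25% municipal = 10.75% → €1.48
Total tax = €1.40 + €2.88 + €0.97 + €4.65 + €4.44 + €0.38 + €0.32 + €1.48 = €16.52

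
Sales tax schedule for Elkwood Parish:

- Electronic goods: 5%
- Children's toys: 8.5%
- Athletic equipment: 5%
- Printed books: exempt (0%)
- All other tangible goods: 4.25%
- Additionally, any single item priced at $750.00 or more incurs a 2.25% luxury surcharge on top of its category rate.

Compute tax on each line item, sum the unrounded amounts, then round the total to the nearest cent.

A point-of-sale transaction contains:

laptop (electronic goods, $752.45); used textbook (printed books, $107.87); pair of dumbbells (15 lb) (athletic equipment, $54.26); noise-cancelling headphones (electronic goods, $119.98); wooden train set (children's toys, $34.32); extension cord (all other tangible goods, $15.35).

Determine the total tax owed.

Laptop $752.45: electronic goods → 5% + 2.25% surcharge = 7.25% → $54.552625
Used textbook $107.87: printed books → 0% → $0.00
Pair of dumbbells (15 lb) $54.26: athletic equipment → 5% → $2.713
Noise-cancelling headphones $119.98: electronic goods → 5% → $5.999
Wooden train set $34.32: children's toys → 8.5% → $2.9172
Extension cord $15.35: all other tangible goods → 4.25% → $0.652375
Unrounded tax sum = $66.8342 → $66.83

$66.83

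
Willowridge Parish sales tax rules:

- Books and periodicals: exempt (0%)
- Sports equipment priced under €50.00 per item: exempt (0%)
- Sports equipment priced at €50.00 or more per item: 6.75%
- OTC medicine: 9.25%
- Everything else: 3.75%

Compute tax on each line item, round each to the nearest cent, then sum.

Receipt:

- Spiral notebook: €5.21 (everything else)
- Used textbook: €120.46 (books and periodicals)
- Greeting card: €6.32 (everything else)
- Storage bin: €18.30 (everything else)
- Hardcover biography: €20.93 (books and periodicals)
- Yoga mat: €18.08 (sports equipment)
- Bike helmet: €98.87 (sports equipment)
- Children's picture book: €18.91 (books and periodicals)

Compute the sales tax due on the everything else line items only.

€1.13

Spiral notebook €5.21: everything else → 3.75% → €0.20
Greeting card €6.32: everything else → 3.75% → €0.24
Storage bin €18.30: everything else → 3.75% → €0.69
Tax on everything else = €0.20 + €0.24 + €0.69 = €1.13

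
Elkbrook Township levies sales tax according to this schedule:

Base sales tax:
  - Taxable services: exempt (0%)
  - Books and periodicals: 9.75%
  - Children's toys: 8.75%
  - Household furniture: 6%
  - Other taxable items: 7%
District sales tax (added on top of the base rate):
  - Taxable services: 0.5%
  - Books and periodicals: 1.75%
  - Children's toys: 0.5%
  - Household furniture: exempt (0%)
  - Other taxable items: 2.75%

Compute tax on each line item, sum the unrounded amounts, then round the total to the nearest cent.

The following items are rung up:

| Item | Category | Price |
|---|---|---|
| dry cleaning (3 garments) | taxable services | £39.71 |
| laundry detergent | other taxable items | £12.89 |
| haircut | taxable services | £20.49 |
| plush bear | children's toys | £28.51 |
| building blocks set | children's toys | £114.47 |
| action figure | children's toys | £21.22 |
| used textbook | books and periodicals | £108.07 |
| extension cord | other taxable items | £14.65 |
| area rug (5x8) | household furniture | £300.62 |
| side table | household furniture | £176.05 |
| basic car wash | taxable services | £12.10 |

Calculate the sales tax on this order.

£59.26

Dry cleaning (3 garments) £39.71: taxable services → 0% + 0.5% district = 0.5% → £0.19855
Laundry detergent £12.89: other taxable items → 7% + 2.75% district = 9.75% → £1.256775
Haircut £20.49: taxable services → 0% + 0.5% district = 0.5% → £0.10245
Plush bear £28.51: children's toys → 8.75% + 0.5% district = 9.25% → £2.637175
Building blocks set £114.47: children's toys → 8.75% + 0.5% district = 9.25% → £10.588475
Action figure £21.22: children's toys → 8.75% + 0.5% district = 9.25% → £1.96285
Used textbook £108.07: books and periodicals → 9.75% + 1.75% district = 11.5% → £12.42805
Extension cord £14.65: other taxable items → 7% + 2.75% district = 9.75% → £1.428375
Area rug (5x8) £300.62: household furniture → 6% + 0% district = 6% → £18.0372
Side table £176.05: household furniture → 6% + 0% district = 6% → £10.563
Basic car wash £12.10: taxable services → 0% + 0.5% district = 0.5% → £0.0605
Unrounded tax sum = £59.2634 → £59.26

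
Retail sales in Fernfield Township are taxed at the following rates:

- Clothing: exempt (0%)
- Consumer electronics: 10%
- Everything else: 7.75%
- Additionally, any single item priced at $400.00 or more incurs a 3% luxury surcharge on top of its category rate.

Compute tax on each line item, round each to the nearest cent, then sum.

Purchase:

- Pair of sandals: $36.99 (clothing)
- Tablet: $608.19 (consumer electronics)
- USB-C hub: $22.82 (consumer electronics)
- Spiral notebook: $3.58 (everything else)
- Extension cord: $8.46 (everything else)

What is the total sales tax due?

$82.28

Pair of sandals $36.99: clothing → 0% → $0.00
Tablet $608.19: consumer electronics → 10% + 3% surcharge = 13% → $79.06
USB-C hub $22.82: consumer electronics → 10% → $2.28
Spiral notebook $3.58: everything else → 7.75% → $0.28
Extension cord $8.46: everything else → 7.75% → $0.66
Total tax = $79.06 + $2.28 + $0.28 + $0.66 = $82.28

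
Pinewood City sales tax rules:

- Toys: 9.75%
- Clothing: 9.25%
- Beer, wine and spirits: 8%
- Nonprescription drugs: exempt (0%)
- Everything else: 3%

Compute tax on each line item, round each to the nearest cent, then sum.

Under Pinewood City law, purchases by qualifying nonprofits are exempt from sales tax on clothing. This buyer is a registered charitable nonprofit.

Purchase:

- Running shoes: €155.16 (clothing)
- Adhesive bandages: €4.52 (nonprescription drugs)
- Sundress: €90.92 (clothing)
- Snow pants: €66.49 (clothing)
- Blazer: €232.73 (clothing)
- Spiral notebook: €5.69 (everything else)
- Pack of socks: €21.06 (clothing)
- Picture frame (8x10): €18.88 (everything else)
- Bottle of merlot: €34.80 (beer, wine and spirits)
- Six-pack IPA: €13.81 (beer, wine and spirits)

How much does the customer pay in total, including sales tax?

Running shoes €155.16: clothing, buyer-exempt → 0% → €0.00
Adhesive bandages €4.52: nonprescription drugs → 0% → €0.00
Sundress €90.92: clothing, buyer-exempt → 0% → €0.00
Snow pants €66.49: clothing, buyer-exempt → 0% → €0.00
Blazer €232.73: clothing, buyer-exempt → 0% → €0.00
Spiral notebook €5.69: everything else → 3% → €0.17
Pack of socks €21.06: clothing, buyer-exempt → 0% → €0.00
Picture frame (8x10) €18.88: everything else → 3% → €0.57
Bottle of merlot €34.80: beer, wine and spirits → 8% → €2.78
Six-pack IPA €13.81: beer, wine and spirits → 8% → €1.10
Subtotal = €644.06; tax = €4.62; total due = €648.68

€648.68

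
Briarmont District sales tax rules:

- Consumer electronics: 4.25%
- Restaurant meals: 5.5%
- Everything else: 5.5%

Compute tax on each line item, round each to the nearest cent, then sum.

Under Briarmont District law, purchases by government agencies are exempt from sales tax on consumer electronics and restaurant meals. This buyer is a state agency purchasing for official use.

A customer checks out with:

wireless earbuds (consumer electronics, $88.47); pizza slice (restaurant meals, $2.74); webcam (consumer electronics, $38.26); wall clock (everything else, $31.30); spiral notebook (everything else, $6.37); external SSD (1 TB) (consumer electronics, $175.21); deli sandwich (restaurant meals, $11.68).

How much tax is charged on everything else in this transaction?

$2.07

Wall clock $31.30: everything else → 5.5% → $1.72
Spiral notebook $6.37: everything else → 5.5% → $0.35
Tax on everything else = $1.72 + $0.35 = $2.07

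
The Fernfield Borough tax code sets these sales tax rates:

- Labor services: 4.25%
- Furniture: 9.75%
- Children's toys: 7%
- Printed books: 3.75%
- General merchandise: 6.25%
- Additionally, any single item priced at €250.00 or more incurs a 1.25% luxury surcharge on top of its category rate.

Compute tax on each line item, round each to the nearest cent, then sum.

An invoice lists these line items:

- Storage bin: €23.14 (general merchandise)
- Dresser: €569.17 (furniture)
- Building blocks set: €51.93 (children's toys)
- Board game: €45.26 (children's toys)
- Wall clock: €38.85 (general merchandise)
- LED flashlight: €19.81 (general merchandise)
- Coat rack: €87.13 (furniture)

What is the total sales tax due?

€83.04

Storage bin €23.14: general merchandise → 6.25% → €1.45
Dresser €569.17: furniture → 9.75% + 1.25% surcharge = 11% → €62.61
Building blocks set €51.93: children's toys → 7% → €3.64
Board game €45.26: children's toys → 7% → €3.17
Wall clock €38.85: general merchandise → 6.25% → €2.43
LED flashlight €19.81: general merchandise → 6.25% → €1.24
Coat rack €87.13: furniture → 9.75% → €8.50
Total tax = €1.45 + €62.61 + €3.64 + €3.17 + €2.43 + €1.24 + €8.50 = €83.04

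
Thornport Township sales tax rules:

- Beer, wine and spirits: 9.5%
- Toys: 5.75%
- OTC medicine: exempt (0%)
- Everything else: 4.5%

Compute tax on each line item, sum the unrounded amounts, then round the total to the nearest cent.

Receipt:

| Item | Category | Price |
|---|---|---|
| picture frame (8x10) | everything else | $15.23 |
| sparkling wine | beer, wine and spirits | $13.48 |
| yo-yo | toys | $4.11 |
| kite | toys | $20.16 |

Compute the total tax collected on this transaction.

$3.36

Picture frame (8x10) $15.23: everything else → 4.5% → $0.68535
Sparkling wine $13.48: beer, wine and spirits → 9.5% → $1.2806
Yo-yo $4.11: toys → 5.75% → $0.236325
Kite $20.16: toys → 5.75% → $1.1592
Unrounded tax sum = $3.361475 → $3.36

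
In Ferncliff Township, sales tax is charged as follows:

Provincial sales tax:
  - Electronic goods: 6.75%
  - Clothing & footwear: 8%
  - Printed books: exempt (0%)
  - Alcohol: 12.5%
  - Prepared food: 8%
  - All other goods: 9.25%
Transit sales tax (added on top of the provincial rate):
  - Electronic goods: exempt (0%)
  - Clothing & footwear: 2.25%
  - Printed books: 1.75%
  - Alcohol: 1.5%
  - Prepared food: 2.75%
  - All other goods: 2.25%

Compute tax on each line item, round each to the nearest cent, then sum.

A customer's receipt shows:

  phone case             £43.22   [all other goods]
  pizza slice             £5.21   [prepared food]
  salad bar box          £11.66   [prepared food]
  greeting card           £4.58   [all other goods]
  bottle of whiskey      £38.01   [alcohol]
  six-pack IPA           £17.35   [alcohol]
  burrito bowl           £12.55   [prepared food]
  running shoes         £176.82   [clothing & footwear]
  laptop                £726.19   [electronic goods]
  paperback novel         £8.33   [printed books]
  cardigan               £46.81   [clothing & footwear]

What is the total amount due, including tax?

£1179.23

Phone case £43.22: all other goods → 9.25% + 2.25% transit = 11.5% → £4.97
Pizza slice £5.21: prepared food → 8% + 2.75% transit = 10.75% → £0.56
Salad bar box £11.66: prepared food → 8% + 2.75% transit = 10.75% → £1.25
Greeting card £4.58: all other goods → 9.25% + 2.25% transit = 11.5% → £0.53
Bottle of whiskey £38.01: alcohol → 12.5% + 1.5% transit = 14% → £5.32
Six-pack IPA £17.35: alcohol → 12.5% + 1.5% transit = 14% → £2.43
Burrito bowl £12.55: prepared food → 8% + 2.75% transit = 10.75% → £1.35
Running shoes £176.82: clothing & footwear → 8% + 2.25% transit = 10.25% → £18.12
Laptop £726.19: electronic goods → 6.75% + 0% transit = 6.75% → £49.02
Paperback novel £8.33: printed books → 0% + 1.75% transit = 1.75% → £0.15
Cardigan £46.81: clothing & footwear → 8% + 2.25% transit = 10.25% → £4.80
Subtotal = £1090.73; tax = £88.50; total due = £1179.23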